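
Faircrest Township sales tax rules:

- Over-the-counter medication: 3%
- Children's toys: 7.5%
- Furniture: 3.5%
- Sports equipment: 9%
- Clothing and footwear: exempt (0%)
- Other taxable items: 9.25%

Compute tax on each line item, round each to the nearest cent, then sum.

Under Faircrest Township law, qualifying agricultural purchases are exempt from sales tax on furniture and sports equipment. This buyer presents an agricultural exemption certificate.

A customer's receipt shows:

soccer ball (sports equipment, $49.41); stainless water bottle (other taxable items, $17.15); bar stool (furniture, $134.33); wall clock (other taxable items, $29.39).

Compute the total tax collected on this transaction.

Soccer ball $49.41: sports equipment, buyer-exempt → 0% → $0.00
Stainless water bottle $17.15: other taxable items → 9.25% → $1.59
Bar stool $134.33: furniture, buyer-exempt → 0% → $0.00
Wall clock $29.39: other taxable items → 9.25% → $2.72
Total tax = $1.59 + $2.72 = $4.31

$4.31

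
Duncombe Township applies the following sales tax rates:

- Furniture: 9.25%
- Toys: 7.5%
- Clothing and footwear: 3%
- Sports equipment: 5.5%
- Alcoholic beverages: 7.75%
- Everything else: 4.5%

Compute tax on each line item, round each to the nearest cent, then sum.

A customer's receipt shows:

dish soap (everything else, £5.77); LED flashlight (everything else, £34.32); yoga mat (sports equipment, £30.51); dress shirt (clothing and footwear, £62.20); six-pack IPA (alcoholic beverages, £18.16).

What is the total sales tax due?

£6.76

Dish soap £5.77: everything else → 4.5% → £0.26
LED flashlight £34.32: everything else → 4.5% → £1.54
Yoga mat £30.51: sports equipment → 5.5% → £1.68
Dress shirt £62.20: clothing and footwear → 3% → £1.87
Six-pack IPA £18.16: alcoholic beverages → 7.75% → £1.41
Total tax = £0.26 + £1.54 + £1.68 + £1.87 + £1.41 = £6.76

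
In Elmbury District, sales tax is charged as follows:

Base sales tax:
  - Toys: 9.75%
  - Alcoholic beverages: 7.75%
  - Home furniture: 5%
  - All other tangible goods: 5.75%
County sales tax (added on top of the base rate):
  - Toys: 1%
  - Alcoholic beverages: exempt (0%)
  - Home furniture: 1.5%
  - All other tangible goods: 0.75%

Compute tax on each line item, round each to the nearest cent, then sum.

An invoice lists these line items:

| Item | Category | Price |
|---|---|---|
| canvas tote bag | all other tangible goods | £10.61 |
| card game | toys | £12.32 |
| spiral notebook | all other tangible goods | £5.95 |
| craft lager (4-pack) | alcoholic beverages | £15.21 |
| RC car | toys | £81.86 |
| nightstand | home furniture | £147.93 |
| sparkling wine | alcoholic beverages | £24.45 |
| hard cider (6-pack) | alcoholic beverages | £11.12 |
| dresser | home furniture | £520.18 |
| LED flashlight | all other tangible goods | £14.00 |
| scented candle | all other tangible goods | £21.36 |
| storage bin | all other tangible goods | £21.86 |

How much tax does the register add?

£62.28

Canvas tote bag £10.61: all other tangible goods → 5.75% + 0.75% county = 6.5% → £0.69
Card game £12.32: toys → 9.75% + 1% county = 10.75% → £1.32
Spiral notebook £5.95: all other tangible goods → 5.75% + 0.75% county = 6.5% → £0.39
Craft lager (4-pack) £15.21: alcoholic beverages → 7.75% + 0% county = 7.75% → £1.18
RC car £81.86: toys → 9.75% + 1% county = 10.75% → £8.80
Nightstand £147.93: home furniture → 5% + 1.5% county = 6.5% → £9.62
Sparkling wine £24.45: alcoholic beverages → 7.75% + 0% county = 7.75% → £1.89
Hard cider (6-pack) £11.12: alcoholic beverages → 7.75% + 0% county = 7.75% → £0.86
Dresser £520.18: home furniture → 5% + 1.5% county = 6.5% → £33.81
LED flashlight £14.00: all other tangible goods → 5.75% + 0.75% county = 6.5% → £0.91
Scented candle £21.36: all other tangible goods → 5.75% + 0.75% county = 6.5% → £1.39
Storage bin £21.86: all other tangible goods → 5.75% + 0.75% county = 6.5% → £1.42
Total tax = £0.69 + £1.32 + £0.39 + £1.18 + £8.80 + £9.62 + £1.89 + £0.86 + £33.81 + £0.91 + £1.39 + £1.42 = £62.28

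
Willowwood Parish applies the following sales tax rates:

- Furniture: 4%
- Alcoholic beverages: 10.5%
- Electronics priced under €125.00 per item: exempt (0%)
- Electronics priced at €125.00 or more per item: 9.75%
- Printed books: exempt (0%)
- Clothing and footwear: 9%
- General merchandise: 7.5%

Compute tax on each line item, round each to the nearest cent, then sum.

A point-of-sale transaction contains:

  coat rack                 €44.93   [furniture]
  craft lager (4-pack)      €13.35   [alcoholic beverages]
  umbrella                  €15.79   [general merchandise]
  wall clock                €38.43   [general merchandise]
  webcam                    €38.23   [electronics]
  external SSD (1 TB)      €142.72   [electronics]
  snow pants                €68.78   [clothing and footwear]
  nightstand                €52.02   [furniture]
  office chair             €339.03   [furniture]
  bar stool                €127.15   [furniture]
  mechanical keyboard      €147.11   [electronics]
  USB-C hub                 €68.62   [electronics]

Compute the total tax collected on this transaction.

€62.44

Coat rack €44.93: furniture → 4% → €1.80
Craft lager (4-pack) €13.35: alcoholic beverages → 10.5% → €1.40
Umbrella €15.79: general merchandise → 7.5% → €1.18
Wall clock €38.43: general merchandise → 7.5% → €2.88
Webcam €38.23: electronics, under €125.00 → 0% → €0.00
External SSD (1 TB) €142.72: electronics, €125.00 or more → 9.75% → €13.92
Snow pants €68.78: clothing and footwear → 9% → €6.19
Nightstand €52.02: furniture → 4% → €2.08
Office chair €339.03: furniture → 4% → €13.56
Bar stool €127.15: furniture → 4% → €5.09
Mechanical keyboard €147.11: electronics, €125.00 or more → 9.75% → €14.34
USB-C hub €68.62: electronics, under €125.00 → 0% → €0.00
Total tax = €1.80 + €1.40 + €1.18 + €2.88 + €13.92 + €6.19 + €2.08 + €13.56 + €5.09 + €14.34 = €62.44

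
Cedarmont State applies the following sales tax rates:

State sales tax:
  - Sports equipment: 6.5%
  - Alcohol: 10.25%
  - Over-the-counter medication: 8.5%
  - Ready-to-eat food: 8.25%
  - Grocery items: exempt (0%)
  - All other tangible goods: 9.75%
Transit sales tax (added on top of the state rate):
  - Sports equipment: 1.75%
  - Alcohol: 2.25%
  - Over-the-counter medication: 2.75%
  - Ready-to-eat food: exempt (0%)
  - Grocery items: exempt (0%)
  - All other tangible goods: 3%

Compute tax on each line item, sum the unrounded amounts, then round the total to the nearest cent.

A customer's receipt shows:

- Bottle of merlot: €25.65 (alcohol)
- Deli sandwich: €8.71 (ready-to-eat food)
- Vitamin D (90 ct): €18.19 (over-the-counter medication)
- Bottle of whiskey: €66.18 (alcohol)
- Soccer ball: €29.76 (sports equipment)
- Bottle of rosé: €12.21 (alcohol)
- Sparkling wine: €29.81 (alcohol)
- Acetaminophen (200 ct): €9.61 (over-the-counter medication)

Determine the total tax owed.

€23.03

Bottle of merlot €25.65: alcohol → 10.25% + 2.25% transit = 12.5% → €3.20625
Deli sandwich €8.71: ready-to-eat food → 8.25% + 0% transit = 8.25% → €0.718575
Vitamin D (90 ct) €18.19: over-the-counter medication → 8.5% + 2.75% transit = 11.25% → €2.046375
Bottle of whiskey €66.18: alcohol → 10.25% + 2.25% transit = 12.5% → €8.2725
Soccer ball €29.76: sports equipment → 6.5% + 1.75% transit = 8.25% → €2.4552
Bottle of rosé €12.21: alcohol → 10.25% + 2.25% transit = 12.5% → €1.52625
Sparkling wine €29.81: alcohol → 10.25% + 2.25% transit = 12.5% → €3.72625
Acetaminophen (200 ct) €9.61: over-the-counter medication → 8.5% + 2.75% transit = 11.25% → €1.081125
Unrounded tax sum = €23.032525 → €23.03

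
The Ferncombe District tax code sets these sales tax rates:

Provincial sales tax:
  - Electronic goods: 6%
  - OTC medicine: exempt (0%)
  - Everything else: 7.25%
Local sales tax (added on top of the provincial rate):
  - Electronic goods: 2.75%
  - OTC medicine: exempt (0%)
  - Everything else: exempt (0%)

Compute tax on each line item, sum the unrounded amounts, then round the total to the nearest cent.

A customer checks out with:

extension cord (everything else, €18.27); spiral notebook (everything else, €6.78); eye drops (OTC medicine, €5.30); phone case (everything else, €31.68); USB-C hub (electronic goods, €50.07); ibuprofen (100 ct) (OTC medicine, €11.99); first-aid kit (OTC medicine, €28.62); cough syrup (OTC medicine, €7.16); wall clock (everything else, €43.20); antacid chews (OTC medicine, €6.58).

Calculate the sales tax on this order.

€11.63

Extension cord €18.27: everything else → 7.25% + 0% local = 7.25% → €1.324575
Spiral notebook €6.78: everything else → 7.25% + 0% local = 7.25% → €0.49155
Eye drops €5.30: OTC medicine → 0% + 0% local = 0% → €0.00
Phone case €31.68: everything else → 7.25% + 0% local = 7.25% → €2.2968
USB-C hub €50.07: electronic goods → 6% + 2.75% local = 8.75% → €4.381125
Ibuprofen (100 ct) €11.99: OTC medicine → 0% + 0% local = 0% → €0.00
First-aid kit €28.62: OTC medicine → 0% + 0% local = 0% → €0.00
Cough syrup €7.16: OTC medicine → 0% + 0% local = 0% → €0.00
Wall clock €43.20: everything else → 7.25% + 0% local = 7.25% → €3.132
Antacid chews €6.58: OTC medicine → 0% + 0% local = 0% → €0.00
Unrounded tax sum = €11.62605 → €11.63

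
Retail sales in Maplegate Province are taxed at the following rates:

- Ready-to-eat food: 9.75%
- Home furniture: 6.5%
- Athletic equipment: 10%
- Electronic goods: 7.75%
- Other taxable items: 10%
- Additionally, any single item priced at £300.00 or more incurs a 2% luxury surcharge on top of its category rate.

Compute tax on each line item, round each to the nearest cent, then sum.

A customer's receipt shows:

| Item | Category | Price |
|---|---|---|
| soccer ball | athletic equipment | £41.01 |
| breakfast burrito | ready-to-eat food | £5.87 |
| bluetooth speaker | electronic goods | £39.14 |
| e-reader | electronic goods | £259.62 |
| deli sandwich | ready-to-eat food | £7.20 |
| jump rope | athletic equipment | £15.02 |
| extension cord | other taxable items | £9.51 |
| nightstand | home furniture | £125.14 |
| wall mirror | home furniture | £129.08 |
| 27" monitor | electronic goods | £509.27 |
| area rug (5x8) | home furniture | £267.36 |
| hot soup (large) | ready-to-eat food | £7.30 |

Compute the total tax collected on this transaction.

£115.23

Soccer ball £41.01: athletic equipment → 10% → £4.10
Breakfast burrito £5.87: ready-to-eat food → 9.75% → £0.57
Bluetooth speaker £39.14: electronic goods → 7.75% → £3.03
E-reader £259.62: electronic goods → 7.75% → £20.12
Deli sandwich £7.20: ready-to-eat food → 9.75% → £0.70
Jump rope £15.02: athletic equipment → 10% → £1.50
Extension cord £9.51: other taxable items → 10% → £0.95
Nightstand £125.14: home furniture → 6.5% → £8.13
Wall mirror £129.08: home furniture → 6.5% → £8.39
27" monitor £509.27: electronic goods → 7.75% + 2% surcharge = 9.75% → £49.65
Area rug (5x8) £267.36: home furniture → 6.5% → £17.38
Hot soup (large) £7.30: ready-to-eat food → 9.75% → £0.71
Total tax = £4.10 + £0.57 + £3.03 + £20.12 + £0.70 + £1.50 + £0.95 + £8.13 + £8.39 + £49.65 + £17.38 + £0.71 = £115.23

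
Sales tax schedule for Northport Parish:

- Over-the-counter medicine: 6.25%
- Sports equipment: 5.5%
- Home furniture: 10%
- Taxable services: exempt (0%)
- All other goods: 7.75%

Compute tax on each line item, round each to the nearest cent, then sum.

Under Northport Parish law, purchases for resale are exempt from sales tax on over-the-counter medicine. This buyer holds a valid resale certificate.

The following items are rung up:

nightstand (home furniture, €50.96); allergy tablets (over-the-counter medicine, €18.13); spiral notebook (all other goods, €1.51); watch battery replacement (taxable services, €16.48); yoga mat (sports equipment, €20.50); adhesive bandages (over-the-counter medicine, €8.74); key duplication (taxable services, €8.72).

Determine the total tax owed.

€6.35

Nightstand €50.96: home furniture → 10% → €5.10
Allergy tablets €18.13: over-the-counter medicine, buyer-exempt → 0% → €0.00
Spiral notebook €1.51: all other goods → 7.75% → €0.12
Watch battery replacement €16.48: taxable services → 0% → €0.00
Yoga mat €20.50: sports equipment → 5.5% → €1.13
Adhesive bandages €8.74: over-the-counter medicine, buyer-exempt → 0% → €0.00
Key duplication €8.72: taxable services → 0% → €0.00
Total tax = €5.10 + €0.12 + €1.13 = €6.35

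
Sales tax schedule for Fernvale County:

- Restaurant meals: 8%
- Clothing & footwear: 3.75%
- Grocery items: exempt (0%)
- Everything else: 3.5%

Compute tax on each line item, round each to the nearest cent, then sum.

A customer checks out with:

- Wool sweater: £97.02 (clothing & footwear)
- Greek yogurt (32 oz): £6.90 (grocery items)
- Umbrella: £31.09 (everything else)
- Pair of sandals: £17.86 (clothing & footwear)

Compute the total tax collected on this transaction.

Wool sweater £97.02: clothing & footwear → 3.75% → £3.64
Greek yogurt (32 oz) £6.90: grocery items → 0% → £0.00
Umbrella £31.09: everything else → 3.5% → £1.09
Pair of sandals £17.86: clothing & footwear → 3.75% → £0.67
Total tax = £3.64 + £1.09 + £0.67 = £5.40

£5.40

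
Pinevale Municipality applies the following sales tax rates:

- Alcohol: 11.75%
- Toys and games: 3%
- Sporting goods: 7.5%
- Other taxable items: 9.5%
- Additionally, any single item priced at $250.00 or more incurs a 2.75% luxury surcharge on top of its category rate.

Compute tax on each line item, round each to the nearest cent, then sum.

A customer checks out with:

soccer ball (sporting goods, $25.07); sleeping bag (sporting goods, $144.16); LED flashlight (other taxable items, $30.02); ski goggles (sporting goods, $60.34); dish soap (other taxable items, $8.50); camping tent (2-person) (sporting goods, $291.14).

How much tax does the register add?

Soccer ball $25.07: sporting goods → 7.5% → $1.88
Sleeping bag $144.16: sporting goods → 7.5% → $10.81
LED flashlight $30.02: other taxable items → 9.5% → $2.85
Ski goggles $60.34: sporting goods → 7.5% → $4.53
Dish soap $8.50: other taxable items → 9.5% → $0.81
Camping tent (2-person) $291.14: sporting goods → 7.5% + 2.75% surcharge = 10.25% → $29.84
Total tax = $1.88 + $10.81 + $2.85 + $4.53 + $0.81 + $29.84 = $50.72

$50.72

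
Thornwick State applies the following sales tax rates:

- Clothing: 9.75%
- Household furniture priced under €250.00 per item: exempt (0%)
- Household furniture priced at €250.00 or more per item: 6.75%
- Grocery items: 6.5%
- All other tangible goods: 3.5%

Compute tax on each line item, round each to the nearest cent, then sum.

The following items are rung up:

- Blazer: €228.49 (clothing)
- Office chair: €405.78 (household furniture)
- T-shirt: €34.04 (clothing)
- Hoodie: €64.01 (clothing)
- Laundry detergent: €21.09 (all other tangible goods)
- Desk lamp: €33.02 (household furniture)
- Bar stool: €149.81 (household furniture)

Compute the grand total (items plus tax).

Blazer €228.49: clothing → 9.75% → €22.28
Office chair €405.78: household furniture, €250.00 or more → 6.75% → €27.39
T-shirt €34.04: clothing → 9.75% → €3.32
Hoodie €64.01: clothing → 9.75% → €6.24
Laundry detergent €21.09: all other tangible goods → 3.5% → €0.74
Desk lamp €33.02: household furniture, under €250.00 → 0% → €0.00
Bar stool €149.81: household furniture, under €250.00 → 0% → €0.00
Subtotal = €936.24; tax = €59.97; total due = €996.21

€996.21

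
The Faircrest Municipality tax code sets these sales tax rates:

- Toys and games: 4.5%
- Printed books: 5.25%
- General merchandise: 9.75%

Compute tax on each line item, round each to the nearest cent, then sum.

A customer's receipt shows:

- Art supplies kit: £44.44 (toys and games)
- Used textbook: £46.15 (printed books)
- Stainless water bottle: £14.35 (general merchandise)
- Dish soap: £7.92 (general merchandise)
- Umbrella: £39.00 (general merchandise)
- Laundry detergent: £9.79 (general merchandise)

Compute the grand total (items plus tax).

Art supplies kit £44.44: toys and games → 4.5% → £2.00
Used textbook £46.15: printed books → 5.25% → £2.42
Stainless water bottle £14.35: general merchandise → 9.75% → £1.40
Dish soap £7.92: general merchandise → 9.75% → £0.77
Umbrella £39.00: general merchandise → 9.75% → £3.80
Laundry detergent £9.79: general merchandise → 9.75% → £0.95
Subtotal = £161.65; tax = £11.34; total due = £172.99

£172.99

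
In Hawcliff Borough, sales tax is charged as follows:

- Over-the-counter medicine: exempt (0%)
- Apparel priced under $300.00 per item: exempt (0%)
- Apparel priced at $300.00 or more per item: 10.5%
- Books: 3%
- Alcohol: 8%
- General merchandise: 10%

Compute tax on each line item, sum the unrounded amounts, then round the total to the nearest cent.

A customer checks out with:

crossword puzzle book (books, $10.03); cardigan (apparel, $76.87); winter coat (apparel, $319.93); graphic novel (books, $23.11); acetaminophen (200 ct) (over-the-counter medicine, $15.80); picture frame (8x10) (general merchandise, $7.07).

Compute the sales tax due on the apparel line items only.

$33.59

Cardigan $76.87: apparel, under $300.00 → 0% → $0.00
Winter coat $319.93: apparel, $300.00 or more → 10.5% → $33.59265
Tax on apparel: unrounded sum = $33.59265 → $33.59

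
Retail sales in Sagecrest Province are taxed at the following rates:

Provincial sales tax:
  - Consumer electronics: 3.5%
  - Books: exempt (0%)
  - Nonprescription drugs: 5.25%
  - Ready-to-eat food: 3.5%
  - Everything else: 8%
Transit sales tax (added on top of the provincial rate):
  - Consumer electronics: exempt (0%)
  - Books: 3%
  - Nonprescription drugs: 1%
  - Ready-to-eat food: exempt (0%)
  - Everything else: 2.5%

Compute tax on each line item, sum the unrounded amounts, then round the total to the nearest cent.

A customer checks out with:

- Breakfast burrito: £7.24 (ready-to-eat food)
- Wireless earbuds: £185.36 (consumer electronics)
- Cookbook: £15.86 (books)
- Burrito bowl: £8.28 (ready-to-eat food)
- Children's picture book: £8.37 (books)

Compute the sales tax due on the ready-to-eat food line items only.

£0.54

Breakfast burrito £7.24: ready-to-eat food → 3.5% + 0% transit = 3.5% → £0.2534
Burrito bowl £8.28: ready-to-eat food → 3.5% + 0% transit = 3.5% → £0.2898
Tax on ready-to-eat food: unrounded sum = £0.5432 → £0.54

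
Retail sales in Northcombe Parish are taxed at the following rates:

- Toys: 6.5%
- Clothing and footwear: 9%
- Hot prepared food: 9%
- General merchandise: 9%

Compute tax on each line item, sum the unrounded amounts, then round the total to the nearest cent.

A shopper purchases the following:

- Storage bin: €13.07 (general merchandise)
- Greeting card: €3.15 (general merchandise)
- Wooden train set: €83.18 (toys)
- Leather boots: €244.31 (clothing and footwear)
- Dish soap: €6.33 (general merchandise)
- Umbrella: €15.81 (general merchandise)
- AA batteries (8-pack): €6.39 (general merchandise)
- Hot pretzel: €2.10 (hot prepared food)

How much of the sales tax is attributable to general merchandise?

€4.03

Storage bin €13.07: general merchandise → 9% → €1.1763
Greeting card €3.15: general merchandise → 9% → €0.2835
Dish soap €6.33: general merchandise → 9% → €0.5697
Umbrella €15.81: general merchandise → 9% → €1.4229
AA batteries (8-pack) €6.39: general merchandise → 9% → €0.5751
Tax on general merchandise: unrounded sum = €4.0275 → €4.03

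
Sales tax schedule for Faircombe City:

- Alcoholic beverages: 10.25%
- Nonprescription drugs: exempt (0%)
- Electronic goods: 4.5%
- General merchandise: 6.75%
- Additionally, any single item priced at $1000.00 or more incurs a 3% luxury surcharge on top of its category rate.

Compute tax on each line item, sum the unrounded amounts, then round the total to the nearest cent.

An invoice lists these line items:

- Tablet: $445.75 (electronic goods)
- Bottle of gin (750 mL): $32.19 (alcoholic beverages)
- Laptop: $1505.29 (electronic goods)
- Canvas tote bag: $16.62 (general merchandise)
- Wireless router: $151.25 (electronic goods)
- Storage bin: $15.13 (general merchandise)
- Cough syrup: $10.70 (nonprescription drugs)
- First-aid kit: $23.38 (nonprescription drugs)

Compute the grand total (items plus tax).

Tablet $445.75: electronic goods → 4.5% → $20.05875
Bottle of gin (750 mL) $32.19: alcoholic beverages → 10.25% → $3.299475
Laptop $1505.29: electronic goods → 4.5% + 3% surcharge = 7.5% → $112.89675
Canvas tote bag $16.62: general merchandise → 6.75% → $1.12185
Wireless router $151.25: electronic goods → 4.5% → $6.80625
Storage bin $15.13: general merchandise → 6.75% → $1.021275
Cough syrup $10.70: nonprescription drugs → 0% → $0.00
First-aid kit $23.38: nonprescription drugs → 0% → $0.00
Subtotal = $2200.31; unrounded tax = $145.20435 → $145.20; total due = $2345.51

$2345.51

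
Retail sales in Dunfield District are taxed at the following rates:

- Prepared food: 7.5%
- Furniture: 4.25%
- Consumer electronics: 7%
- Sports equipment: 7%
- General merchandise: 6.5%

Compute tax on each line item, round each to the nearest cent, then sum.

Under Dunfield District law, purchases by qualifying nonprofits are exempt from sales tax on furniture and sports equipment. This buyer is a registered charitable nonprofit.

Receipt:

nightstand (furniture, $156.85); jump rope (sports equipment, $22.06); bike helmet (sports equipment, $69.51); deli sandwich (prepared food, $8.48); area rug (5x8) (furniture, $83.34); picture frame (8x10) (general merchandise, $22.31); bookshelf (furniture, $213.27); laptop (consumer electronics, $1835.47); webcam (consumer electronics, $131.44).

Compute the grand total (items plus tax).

Nightstand $156.85: furniture, buyer-exempt → 0% → $0.00
Jump rope $22.06: sports equipment, buyer-exempt → 0% → $0.00
Bike helmet $69.51: sports equipment, buyer-exempt → 0% → $0.00
Deli sandwich $8.48: prepared food → 7.5% → $0.64
Area rug (5x8) $83.34: furniture, buyer-exempt → 0% → $0.00
Picture frame (8x10) $22.31: general merchandise → 6.5% → $1.45
Bookshelf $213.27: furniture, buyer-exempt → 0% → $0.00
Laptop $1835.47: consumer electronics → 7% → $128.48
Webcam $131.44: consumer electronics → 7% → $9.20
Subtotal = $2542.73; tax = $139.77; total due = $2682.50

$2682.50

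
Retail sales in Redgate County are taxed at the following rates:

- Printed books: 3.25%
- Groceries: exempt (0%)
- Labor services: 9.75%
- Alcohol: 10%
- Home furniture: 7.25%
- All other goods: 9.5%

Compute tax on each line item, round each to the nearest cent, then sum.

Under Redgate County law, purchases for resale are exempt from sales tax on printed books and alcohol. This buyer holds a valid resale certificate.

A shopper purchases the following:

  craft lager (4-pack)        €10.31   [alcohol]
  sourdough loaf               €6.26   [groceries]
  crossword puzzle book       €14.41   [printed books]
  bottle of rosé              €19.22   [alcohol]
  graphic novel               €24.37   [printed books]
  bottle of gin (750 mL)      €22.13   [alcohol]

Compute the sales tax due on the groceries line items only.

€0.00

Sourdough loaf €6.26: groceries → 0% → €0.00
Tax on groceries = €0.00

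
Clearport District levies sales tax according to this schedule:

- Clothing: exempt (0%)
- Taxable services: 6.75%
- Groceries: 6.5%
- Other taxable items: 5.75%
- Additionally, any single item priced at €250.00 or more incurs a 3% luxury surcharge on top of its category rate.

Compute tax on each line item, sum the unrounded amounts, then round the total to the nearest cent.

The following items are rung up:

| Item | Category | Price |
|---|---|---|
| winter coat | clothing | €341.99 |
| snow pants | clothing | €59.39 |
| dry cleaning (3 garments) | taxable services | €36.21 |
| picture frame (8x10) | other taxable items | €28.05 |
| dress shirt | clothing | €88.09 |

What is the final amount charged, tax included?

€568.05

Winter coat €341.99: clothing → 0% + 3% surcharge = 3% → €10.2597
Snow pants €59.39: clothing → 0% → €0.00
Dry cleaning (3 garments) €36.21: taxable services → 6.75% → €2.444175
Picture frame (8x10) €28.05: other taxable items → 5.75% → €1.612875
Dress shirt €88.09: clothing → 0% → €0.00
Subtotal = €553.73; unrounded tax = €14.31675 → €14.32; total due = €568.05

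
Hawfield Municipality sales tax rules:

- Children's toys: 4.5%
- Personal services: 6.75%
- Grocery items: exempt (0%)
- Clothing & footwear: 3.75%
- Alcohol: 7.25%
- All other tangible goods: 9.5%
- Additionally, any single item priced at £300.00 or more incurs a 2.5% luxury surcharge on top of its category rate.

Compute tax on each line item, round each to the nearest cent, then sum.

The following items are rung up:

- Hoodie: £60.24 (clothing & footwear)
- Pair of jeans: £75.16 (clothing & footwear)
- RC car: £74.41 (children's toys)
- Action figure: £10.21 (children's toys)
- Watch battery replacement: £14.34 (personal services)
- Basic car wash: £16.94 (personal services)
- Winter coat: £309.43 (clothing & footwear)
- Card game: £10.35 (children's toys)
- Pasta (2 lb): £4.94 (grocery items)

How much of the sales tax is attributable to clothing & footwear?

Hoodie £60.24: clothing & footwear → 3.75% → £2.26
Pair of jeans £75.16: clothing & footwear → 3.75% → £2.82
Winter coat £309.43: clothing & footwear → 3.75% + 2.5% surcharge = 6.25% → £19.34
Tax on clothing & footwear = £2.26 + £2.82 + £19.34 = £24.42

£24.42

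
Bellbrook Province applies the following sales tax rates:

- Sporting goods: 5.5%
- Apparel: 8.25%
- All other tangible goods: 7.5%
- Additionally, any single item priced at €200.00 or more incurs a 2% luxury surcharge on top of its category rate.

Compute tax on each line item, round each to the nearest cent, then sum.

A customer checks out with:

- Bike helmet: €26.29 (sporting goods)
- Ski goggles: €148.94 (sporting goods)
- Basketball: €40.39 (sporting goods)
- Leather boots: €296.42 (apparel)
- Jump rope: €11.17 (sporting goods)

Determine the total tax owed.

€42.85

Bike helmet €26.29: sporting goods → 5.5% → €1.45
Ski goggles €148.94: sporting goods → 5.5% → €8.19
Basketball €40.39: sporting goods → 5.5% → €2.22
Leather boots €296.42: apparel → 8.25% + 2% surcharge = 10.25% → €30.38
Jump rope €11.17: sporting goods → 5.5% → €0.61
Total tax = €1.45 + €8.19 + €2.22 + €30.38 + €0.61 = €42.85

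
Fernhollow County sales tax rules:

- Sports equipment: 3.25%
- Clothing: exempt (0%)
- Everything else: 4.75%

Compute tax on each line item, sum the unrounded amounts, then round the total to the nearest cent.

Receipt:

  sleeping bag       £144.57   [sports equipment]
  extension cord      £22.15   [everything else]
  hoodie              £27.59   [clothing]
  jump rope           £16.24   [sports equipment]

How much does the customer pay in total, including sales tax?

£216.83

Sleeping bag £144.57: sports equipment → 3.25% → £4.698525
Extension cord £22.15: everything else → 4.75% → £1.052125
Hoodie £27.59: clothing → 0% → £0.00
Jump rope £16.24: sports equipment → 3.25% → £0.5278
Subtotal = £210.55; unrounded tax = £6.27845 → £6.28; total due = £216.83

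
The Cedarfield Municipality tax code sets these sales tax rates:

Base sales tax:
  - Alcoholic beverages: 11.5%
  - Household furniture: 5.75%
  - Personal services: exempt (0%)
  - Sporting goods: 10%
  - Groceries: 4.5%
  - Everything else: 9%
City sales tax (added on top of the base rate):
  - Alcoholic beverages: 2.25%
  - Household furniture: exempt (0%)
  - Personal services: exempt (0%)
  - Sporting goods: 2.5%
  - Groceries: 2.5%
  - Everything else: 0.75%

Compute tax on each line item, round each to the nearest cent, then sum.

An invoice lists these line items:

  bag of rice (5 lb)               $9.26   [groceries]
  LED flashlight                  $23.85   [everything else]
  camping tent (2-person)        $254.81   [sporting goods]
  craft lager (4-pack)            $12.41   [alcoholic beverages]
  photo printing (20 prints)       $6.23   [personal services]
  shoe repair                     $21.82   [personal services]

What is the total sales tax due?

Bag of rice (5 lb) $9.26: groceries → 4.5% + 2.5% city = 7% → $0.65
LED flashlight $23.85: everything else → 9% + 0.75% city = 9.75% → $2.33
Camping tent (2-person) $254.81: sporting goods → 10% + 2.5% city = 12.5% → $31.85
Craft lager (4-pack) $12.41: alcoholic beverages → 11.5% + 2.25% city = 13.75% → $1.71
Photo printing (20 prints) $6.23: personal services → 0% + 0% city = 0% → $0.00
Shoe repair $21.82: personal services → 0% + 0% city = 0% → $0.00
Total tax = $0.65 + $2.33 + $31.85 + $1.71 = $36.54

$36.54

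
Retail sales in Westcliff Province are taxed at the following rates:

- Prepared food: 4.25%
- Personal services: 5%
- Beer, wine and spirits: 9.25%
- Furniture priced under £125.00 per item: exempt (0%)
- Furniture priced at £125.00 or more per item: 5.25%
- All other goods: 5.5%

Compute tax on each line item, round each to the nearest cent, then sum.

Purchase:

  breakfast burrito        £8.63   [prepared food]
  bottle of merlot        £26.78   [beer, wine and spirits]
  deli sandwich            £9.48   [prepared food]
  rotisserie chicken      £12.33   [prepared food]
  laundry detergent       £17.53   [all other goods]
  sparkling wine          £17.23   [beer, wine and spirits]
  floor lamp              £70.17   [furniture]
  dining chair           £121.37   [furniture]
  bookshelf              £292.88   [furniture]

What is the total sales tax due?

£21.70

Breakfast burrito £8.63: prepared food → 4.25% → £0.37
Bottle of merlot £26.78: beer, wine and spirits → 9.25% → £2.48
Deli sandwich £9.48: prepared food → 4.25% → £0.40
Rotisserie chicken £12.33: prepared food → 4.25% → £0.52
Laundry detergent £17.53: all other goods → 5.5% → £0.96
Sparkling wine £17.23: beer, wine and spirits → 9.25% → £1.59
Floor lamp £70.17: furniture, under £125.00 → 0% → £0.00
Dining chair £121.37: furniture, under £125.00 → 0% → £0.00
Bookshelf £292.88: furniture, £125.00 or more → 5.25% → £15.38
Total tax = £0.37 + £2.48 + £0.40 + £0.52 + £0.96 + £1.59 + £15.38 = £21.70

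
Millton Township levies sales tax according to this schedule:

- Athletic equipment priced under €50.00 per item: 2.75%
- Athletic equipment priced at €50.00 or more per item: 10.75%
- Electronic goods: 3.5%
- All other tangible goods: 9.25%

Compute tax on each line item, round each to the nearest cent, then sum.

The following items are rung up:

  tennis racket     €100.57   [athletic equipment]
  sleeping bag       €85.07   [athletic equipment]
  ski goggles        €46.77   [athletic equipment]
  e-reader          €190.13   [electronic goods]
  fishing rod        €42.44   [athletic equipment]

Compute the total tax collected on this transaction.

€29.07

Tennis racket €100.57: athletic equipment, €50.00 or more → 10.75% → €10.81
Sleeping bag €85.07: athletic equipment, €50.00 or more → 10.75% → €9.15
Ski goggles €46.77: athletic equipment, under €50.00 → 2.75% → €1.29
E-reader €190.13: electronic goods → 3.5% → €6.65
Fishing rod €42.44: athletic equipment, under €50.00 → 2.75% → €1.17
Total tax = €10.81 + €9.15 + €1.29 + €6.65 + €1.17 = €29.07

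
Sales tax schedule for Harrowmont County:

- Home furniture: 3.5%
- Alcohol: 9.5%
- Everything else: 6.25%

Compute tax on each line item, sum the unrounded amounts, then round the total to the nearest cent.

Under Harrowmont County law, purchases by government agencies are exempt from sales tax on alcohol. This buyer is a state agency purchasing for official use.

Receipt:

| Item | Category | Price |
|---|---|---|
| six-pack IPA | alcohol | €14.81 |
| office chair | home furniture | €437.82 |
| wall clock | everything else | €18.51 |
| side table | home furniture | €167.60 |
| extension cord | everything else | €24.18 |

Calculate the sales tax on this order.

Six-pack IPA €14.81: alcohol, buyer-exempt → 0% → €0.00
Office chair €437.82: home furniture → 3.5% → €15.3237
Wall clock €18.51: everything else → 6.25% → €1.156875
Side table €167.60: home furniture → 3.5% → €5.866
Extension cord €24.18: everything else → 6.25% → €1.51125
Unrounded tax sum = €23.857825 → €23.86

€23.86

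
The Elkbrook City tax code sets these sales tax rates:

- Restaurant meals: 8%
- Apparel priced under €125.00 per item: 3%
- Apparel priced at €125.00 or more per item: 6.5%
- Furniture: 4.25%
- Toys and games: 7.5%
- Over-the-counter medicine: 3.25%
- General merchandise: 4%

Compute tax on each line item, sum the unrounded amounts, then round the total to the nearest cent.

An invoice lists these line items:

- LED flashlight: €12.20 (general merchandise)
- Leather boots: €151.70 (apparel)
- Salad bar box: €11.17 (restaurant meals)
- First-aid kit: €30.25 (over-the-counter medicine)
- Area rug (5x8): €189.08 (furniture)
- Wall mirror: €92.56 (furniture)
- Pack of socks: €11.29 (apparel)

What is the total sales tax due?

€24.53

LED flashlight €12.20: general merchandise → 4% → €0.488
Leather boots €151.70: apparel, €125.00 or more → 6.5% → €9.8605
Salad bar box €11.17: restaurant meals → 8% → €0.8936
First-aid kit €30.25: over-the-counter medicine → 3.25% → €0.983125
Area rug (5x8) €189.08: furniture → 4.25% → €8.0359
Wall mirror €92.56: furniture → 4.25% → €3.9338
Pack of socks €11.29: apparel, under €125.00 → 3% → €0.3387
Unrounded tax sum = €24.533625 → €24.53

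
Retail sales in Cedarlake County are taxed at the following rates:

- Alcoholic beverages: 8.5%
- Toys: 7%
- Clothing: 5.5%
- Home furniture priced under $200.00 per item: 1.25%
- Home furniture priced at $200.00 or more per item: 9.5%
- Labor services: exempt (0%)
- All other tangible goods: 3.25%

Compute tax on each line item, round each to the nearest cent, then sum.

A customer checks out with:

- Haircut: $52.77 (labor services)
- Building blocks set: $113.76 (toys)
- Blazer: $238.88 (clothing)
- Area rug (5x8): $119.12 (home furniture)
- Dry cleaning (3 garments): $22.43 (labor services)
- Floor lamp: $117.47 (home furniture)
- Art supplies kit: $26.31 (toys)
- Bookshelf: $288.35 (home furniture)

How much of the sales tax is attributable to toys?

Building blocks set $113.76: toys → 7% → $7.96
Art supplies kit $26.31: toys → 7% → $1.84
Tax on toys = $7.96 + $1.84 = $9.80

$9.80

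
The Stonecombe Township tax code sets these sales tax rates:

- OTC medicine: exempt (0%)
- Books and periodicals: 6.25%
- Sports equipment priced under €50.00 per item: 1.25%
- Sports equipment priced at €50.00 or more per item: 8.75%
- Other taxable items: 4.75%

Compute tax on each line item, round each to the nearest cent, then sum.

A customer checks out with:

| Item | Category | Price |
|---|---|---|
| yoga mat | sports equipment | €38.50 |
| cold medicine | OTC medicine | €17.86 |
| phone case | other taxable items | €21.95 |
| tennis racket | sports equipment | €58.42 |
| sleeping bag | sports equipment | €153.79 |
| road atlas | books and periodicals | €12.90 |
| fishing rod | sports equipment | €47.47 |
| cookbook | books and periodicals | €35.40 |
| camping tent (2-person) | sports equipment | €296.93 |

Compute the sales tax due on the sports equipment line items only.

Yoga mat €38.50: sports equipment, under €50.00 → 1.25% → €0.48
Tennis racket €58.42: sports equipment, €50.00 or more → 8.75% → €5.11
Sleeping bag €153.79: sports equipment, €50.00 or more → 8.75% → €13.46
Fishing rod €47.47: sports equipment, under €50.00 → 1.25% → €0.59
Camping tent (2-person) €296.93: sports equipment, €50.00 or more → 8.75% → €25.98
Tax on sports equipment = €0.48 + €5.11 + €13.46 + €0.59 + €25.98 = €45.62

€45.62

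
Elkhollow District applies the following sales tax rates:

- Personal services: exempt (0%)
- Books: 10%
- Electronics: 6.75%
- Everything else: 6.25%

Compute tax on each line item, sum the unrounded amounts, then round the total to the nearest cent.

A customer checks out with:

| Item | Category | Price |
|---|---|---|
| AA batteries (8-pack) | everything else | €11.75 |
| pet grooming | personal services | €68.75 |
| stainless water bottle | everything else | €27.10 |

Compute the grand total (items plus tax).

€110.03

AA batteries (8-pack) €11.75: everything else → 6.25% → €0.734375
Pet grooming €68.75: personal services → 0% → €0.00
Stainless water bottle €27.10: everything else → 6.25% → €1.69375
Subtotal = €107.60; unrounded tax = €2.428125 → €2.43; total due = €110.03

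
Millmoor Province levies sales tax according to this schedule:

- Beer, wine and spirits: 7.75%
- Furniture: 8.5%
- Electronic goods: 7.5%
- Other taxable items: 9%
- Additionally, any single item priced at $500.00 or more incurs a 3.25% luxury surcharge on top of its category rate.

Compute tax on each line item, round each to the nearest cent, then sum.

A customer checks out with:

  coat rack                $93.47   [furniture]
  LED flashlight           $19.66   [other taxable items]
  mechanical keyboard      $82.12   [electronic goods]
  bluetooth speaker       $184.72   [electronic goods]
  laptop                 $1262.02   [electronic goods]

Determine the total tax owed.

$165.39

Coat rack $93.47: furniture → 8.5% → $7.94
LED flashlight $19.66: other taxable items → 9% → $1.77
Mechanical keyboard $82.12: electronic goods → 7.5% → $6.16
Bluetooth speaker $184.72: electronic goods → 7.5% → $13.85
Laptop $1262.02: electronic goods → 7.5% + 3.25% surcharge = 10.75% → $135.67
Total tax = $7.94 + $1.77 + $6.16 + $13.85 + $135.67 = $165.39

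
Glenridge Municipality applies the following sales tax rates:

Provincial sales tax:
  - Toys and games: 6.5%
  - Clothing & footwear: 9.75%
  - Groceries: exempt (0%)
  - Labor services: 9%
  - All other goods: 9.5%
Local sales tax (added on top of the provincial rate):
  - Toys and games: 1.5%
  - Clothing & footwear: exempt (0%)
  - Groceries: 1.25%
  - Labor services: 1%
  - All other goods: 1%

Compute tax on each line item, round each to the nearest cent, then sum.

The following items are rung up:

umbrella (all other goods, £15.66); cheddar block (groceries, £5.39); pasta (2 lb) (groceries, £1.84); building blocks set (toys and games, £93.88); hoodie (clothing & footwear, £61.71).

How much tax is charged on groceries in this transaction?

£0.09

Cheddar block £5.39: groceries → 0% + 1.25% local = 1.25% → £0.07
Pasta (2 lb) £1.84: groceries → 0% + 1.25% local = 1.25% → £0.02
Tax on groceries = £0.07 + £0.02 = £0.09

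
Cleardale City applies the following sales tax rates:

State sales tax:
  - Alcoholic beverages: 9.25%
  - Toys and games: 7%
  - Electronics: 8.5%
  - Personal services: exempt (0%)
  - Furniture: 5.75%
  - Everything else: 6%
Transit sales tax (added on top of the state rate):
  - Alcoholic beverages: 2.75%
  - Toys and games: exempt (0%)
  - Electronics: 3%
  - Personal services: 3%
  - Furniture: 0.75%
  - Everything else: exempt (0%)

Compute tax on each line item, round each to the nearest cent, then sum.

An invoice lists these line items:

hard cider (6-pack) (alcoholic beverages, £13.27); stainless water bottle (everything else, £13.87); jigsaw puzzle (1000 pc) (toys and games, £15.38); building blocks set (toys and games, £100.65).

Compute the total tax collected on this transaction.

Hard cider (6-pack) £13.27: alcoholic beverages → 9.25% + 2.75% transit = 12% → £1.59
Stainless water bottle £13.87: everything else → 6% + 0% transit = 6% → £0.83
Jigsaw puzzle (1000 pc) £15.38: toys and games → 7% + 0% transit = 7% → £1.08
Building blocks set £100.65: toys and games → 7% + 0% transit = 7% → £7.05
Total tax = £1.59 + £0.83 + £1.08 + £7.05 = £10.55

£10.55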